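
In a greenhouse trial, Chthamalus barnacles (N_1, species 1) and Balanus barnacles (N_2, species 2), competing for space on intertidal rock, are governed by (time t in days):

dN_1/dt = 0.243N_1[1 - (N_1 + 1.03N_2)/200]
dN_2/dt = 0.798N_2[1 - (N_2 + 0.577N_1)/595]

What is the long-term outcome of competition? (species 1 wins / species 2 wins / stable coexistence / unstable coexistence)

species 2 excludes species 1

Compare the nullcline intercepts: K1/α12 = 200/1.03 = 194 < K2 = 595; K2/α21 = 595/0.577 = 1030 > K1 = 200.
Since the inequalities point opposite ways, species 2 can invade but species 1 cannot.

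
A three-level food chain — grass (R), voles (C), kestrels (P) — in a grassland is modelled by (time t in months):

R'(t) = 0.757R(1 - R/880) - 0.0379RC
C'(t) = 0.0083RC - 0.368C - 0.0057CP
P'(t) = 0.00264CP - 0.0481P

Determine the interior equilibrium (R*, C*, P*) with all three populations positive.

From dP/dt = 0: 0.00264C* = 0.0481, so C* = 18.2.
From dR/dt = 0: 0.757(1 - R*/880) = 0.0379·18.2, giving R* = 880·(1 - 0.912) = 77.3.
From dC/dt = 0: 0.0083·77.3 - 0.368 = 0.0057P*, so P* = 0.273/0.0057 = 48.

R* ≈ 77.3, C* ≈ 18.2, P* ≈ 48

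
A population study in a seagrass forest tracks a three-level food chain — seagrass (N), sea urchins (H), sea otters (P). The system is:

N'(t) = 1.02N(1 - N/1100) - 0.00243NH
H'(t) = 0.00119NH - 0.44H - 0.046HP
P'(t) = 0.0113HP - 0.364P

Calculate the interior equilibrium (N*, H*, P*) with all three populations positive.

From dP/dt = 0: 0.0113H* = 0.364, so H* = 32.2.
From dN/dt = 0: 1.02(1 - N*/1100) = 0.00243·32.2, giving N* = 1100·(1 - 0.0767) = 1020.
From dH/dt = 0: 0.00119·1020 - 0.44 = 0.046P*, so P* = 0.769/0.046 = 16.7.

N* ≈ 1020, H* ≈ 32.2, P* ≈ 16.7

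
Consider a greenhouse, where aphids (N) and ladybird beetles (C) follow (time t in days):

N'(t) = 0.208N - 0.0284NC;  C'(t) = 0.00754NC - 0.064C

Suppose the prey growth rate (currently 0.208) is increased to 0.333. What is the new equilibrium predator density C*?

C* ≈ 11.7

At the interior fixed point, setting dN/dt = 0 with N > 0 fixes C* = (prey growth rate)/(NC coefficient) — independent of the other coefficients.
With the change, C* = 0.333/0.0284 = 11.7; it rises from 7.32.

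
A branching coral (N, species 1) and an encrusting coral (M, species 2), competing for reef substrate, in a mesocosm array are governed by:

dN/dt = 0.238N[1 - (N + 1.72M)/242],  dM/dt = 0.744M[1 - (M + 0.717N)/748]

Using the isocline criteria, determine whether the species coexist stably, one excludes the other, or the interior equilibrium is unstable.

Compare the nullcline intercepts: K1/α12 = 242/1.72 = 141 < K2 = 748; K2/α21 = 748/0.717 = 1040 > K1 = 242.
Since the inequalities point opposite ways, species 2 can invade but species 1 cannot.

species 2 excludes species 1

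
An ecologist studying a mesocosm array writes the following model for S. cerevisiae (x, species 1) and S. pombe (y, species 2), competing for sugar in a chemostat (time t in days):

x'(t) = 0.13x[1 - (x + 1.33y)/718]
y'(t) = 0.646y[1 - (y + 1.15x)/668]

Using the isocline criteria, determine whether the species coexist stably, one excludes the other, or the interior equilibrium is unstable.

Compare the nullcline intercepts: K1/α12 = 718/1.33 = 540 < K2 = 668; K2/α21 = 668/1.15 = 581 < K1 = 718.
Since both are reversed, neither can invade when rare; the interior point is a saddle.

unstable coexistence (outcome depends on initial conditions)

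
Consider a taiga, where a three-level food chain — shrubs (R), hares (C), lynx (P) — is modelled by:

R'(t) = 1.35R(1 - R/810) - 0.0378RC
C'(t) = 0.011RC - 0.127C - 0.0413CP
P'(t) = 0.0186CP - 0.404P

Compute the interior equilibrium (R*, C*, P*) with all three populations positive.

From dP/dt = 0: 0.0186C* = 0.404, so C* = 21.7.
From dR/dt = 0: 1.35(1 - R*/810) = 0.0378·21.7, giving R* = 810·(1 - 0.608) = 317.
From dC/dt = 0: 0.011·317 - 0.127 = 0.0413P*, so P* = 3.36/0.0413 = 81.5.

R* ≈ 317, C* ≈ 21.7, P* ≈ 81.5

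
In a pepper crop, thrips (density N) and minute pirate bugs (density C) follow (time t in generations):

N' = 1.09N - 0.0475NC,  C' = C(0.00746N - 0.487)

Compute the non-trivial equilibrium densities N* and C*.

Set dC/dt = 0 with C > 0: 0.00746N - 0.487 = 0, so N* = 0.487/0.00746 = 65.3.
Set dN/dt = 0 with N > 0: 1.09 - 0.0475C = 0, so C* = 1.09/0.0475 = 22.9.

N* ≈ 65.3, C* ≈ 22.9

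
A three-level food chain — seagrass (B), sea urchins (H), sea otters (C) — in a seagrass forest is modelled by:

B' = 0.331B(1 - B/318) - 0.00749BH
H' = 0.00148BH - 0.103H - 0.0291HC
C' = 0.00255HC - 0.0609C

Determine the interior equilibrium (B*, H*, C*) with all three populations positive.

From dC/dt = 0: 0.00255H* = 0.0609, so H* = 23.9.
From dB/dt = 0: 0.331(1 - B*/318) = 0.00749·23.9, giving B* = 318·(1 - 0.54) = 146.
From dH/dt = 0: 0.00148·146 - 0.103 = 0.0291C*, so C* = 0.113/0.0291 = 3.89.

B* ≈ 146, H* ≈ 23.9, C* ≈ 3.89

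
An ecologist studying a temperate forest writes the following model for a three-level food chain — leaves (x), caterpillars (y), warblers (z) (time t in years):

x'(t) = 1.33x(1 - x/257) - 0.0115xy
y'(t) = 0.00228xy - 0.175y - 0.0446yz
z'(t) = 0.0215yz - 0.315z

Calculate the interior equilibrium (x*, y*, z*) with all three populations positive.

x* ≈ 224, y* ≈ 14.7, z* ≈ 7.55

From dz/dt = 0: 0.0215y* = 0.315, so y* = 14.7.
From dx/dt = 0: 1.33(1 - x*/257) = 0.0115·14.7, giving x* = 257·(1 - 0.127) = 224.
From dy/dt = 0: 0.00228·224 - 0.175 = 0.0446z*, so z* = 0.337/0.0446 = 7.55.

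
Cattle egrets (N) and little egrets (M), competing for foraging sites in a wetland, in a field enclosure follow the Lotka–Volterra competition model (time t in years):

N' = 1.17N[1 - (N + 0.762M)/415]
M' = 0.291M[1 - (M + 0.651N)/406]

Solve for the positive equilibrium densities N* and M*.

N* ≈ 210, M* ≈ 270

Setting both brackets to zero gives the nullclines N + 0.762M = 415 and 0.651N + M = 406.
Substituting M = 406 - 0.651N into the first: N(1 - 0.762·0.651) = 415 - 0.762·406.
So N* = 106/0.504 = 210, and then M* = 406 - 0.651·210 = 270.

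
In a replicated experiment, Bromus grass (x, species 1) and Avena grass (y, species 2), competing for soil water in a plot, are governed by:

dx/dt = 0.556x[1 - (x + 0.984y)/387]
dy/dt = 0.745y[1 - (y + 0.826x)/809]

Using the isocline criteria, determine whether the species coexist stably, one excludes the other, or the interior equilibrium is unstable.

species 2 excludes species 1

Compare the nullcline intercepts: K1/α12 = 387/0.984 = 393 < K2 = 809; K2/α21 = 809/0.826 = 979 > K1 = 387.
Since the inequalities point opposite ways, species 2 can invade but species 1 cannot.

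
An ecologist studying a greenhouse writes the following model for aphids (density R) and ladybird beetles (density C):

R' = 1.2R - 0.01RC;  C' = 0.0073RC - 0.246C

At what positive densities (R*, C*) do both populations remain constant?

R* ≈ 33.7, C* ≈ 120

Set dC/dt = 0 with C > 0: 0.0073R - 0.246 = 0, so R* = 0.246/0.0073 = 33.7.
Set dR/dt = 0 with R > 0: 1.2 - 0.01C = 0, so C* = 1.2/0.01 = 120.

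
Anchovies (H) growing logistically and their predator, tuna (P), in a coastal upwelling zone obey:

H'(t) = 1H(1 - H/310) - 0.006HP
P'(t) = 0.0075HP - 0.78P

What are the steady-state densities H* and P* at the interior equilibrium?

From dP/dt = 0 with P > 0: 0.0075H* = 0.78, so H* = 104.
Substitute into dH/dt = 0: 1(1 - 104/310) = 0.006P*.
The bracket is 0.665, giving P* = 0.665/0.006 = 111.

H* ≈ 104, P* ≈ 111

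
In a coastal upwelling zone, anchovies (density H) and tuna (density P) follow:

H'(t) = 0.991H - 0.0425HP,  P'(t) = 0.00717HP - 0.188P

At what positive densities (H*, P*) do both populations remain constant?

Set dP/dt = 0 with P > 0: 0.00717H - 0.188 = 0, so H* = 0.188/0.00717 = 26.2.
Set dH/dt = 0 with H > 0: 0.991 - 0.0425P = 0, so P* = 0.991/0.0425 = 23.3.

H* ≈ 26.2, P* ≈ 23.3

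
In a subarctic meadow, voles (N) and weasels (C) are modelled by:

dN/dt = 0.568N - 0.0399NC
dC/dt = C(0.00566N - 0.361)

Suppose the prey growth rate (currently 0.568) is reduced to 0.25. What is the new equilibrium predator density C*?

C* ≈ 6.27

At the interior fixed point, setting dN/dt = 0 with N > 0 fixes C* = (prey growth rate)/(NC coefficient) — independent of the other coefficients.
With the change, C* = 0.25/0.0399 = 6.27; it falls from 14.2.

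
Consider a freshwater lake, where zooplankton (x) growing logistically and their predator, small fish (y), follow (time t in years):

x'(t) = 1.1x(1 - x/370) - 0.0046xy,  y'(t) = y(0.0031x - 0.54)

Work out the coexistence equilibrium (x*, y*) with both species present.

From dy/dt = 0 with y > 0: 0.0031x* = 0.54, so x* = 174.
Substitute into dx/dt = 0: 1.1(1 - 174/370) = 0.0046y*.
The bracket is 0.529, giving y* = 0.582/0.0046 = 127.

x* ≈ 174, y* ≈ 127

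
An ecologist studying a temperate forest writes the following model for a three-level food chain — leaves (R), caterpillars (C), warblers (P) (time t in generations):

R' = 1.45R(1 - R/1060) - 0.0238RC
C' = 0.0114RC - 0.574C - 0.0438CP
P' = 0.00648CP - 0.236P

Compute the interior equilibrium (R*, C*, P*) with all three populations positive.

From dP/dt = 0: 0.00648C* = 0.236, so C* = 36.4.
From dR/dt = 0: 1.45(1 - R*/1060) = 0.0238·36.4, giving R* = 1060·(1 - 0.598) = 426.
From dC/dt = 0: 0.0114·426 - 0.574 = 0.0438P*, so P* = 4.29/0.0438 = 97.9.

R* ≈ 426, C* ≈ 36.4, P* ≈ 97.9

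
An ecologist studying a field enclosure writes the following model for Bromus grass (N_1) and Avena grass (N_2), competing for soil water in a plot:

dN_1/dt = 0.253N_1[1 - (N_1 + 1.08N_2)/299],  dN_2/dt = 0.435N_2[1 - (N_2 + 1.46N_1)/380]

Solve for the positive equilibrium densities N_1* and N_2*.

N_1* ≈ 193, N_2* ≈ 98

Setting both brackets to zero gives the nullclines N_1 + 1.08N_2 = 299 and 1.46N_1 + N_2 = 380.
Substituting N_2 = 380 - 1.46N_1 into the first: N_1(1 - 1.08·1.46) = 299 - 1.08·380.
So N_1* = -111/-0.577 = 193, and then N_2* = 380 - 1.46·193 = 98.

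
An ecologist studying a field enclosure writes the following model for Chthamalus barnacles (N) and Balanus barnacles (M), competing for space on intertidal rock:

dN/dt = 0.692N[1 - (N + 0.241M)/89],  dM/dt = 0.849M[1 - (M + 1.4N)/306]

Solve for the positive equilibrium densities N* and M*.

N* ≈ 23, M* ≈ 274

Setting both brackets to zero gives the nullclines N + 0.241M = 89 and 1.4N + M = 306.
Substituting M = 306 - 1.4N into the first: N(1 - 0.241·1.4) = 89 - 0.241·306.
So N* = 15.3/0.663 = 23, and then M* = 306 - 1.4·23 = 274.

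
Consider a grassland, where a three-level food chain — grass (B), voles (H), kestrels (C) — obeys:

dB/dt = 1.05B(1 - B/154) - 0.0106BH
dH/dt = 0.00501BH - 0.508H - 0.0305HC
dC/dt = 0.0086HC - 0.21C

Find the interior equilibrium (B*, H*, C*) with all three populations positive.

B* ≈ 116, H* ≈ 24.4, C* ≈ 2.4

From dC/dt = 0: 0.0086H* = 0.21, so H* = 24.4.
From dB/dt = 0: 1.05(1 - B*/154) = 0.0106·24.4, giving B* = 154·(1 - 0.247) = 116.
From dH/dt = 0: 0.00501·116 - 0.508 = 0.0305C*, so C* = 0.0733/0.0305 = 2.4.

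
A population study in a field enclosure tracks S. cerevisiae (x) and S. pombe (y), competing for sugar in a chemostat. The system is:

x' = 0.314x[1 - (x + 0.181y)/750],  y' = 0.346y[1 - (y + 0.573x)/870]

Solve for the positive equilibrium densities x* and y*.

Setting both brackets to zero gives the nullclines x + 0.181y = 750 and 0.573x + y = 870.
Substituting y = 870 - 0.573x into the first: x(1 - 0.181·0.573) = 750 - 0.181·870.
So x* = 593/0.896 = 661, and then y* = 870 - 0.573·661 = 491.

x* ≈ 661, y* ≈ 491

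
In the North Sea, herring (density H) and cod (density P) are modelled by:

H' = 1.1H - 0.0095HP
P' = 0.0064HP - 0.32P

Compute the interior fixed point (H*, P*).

H* ≈ 50, P* ≈ 116

Set dP/dt = 0 with P > 0: 0.0064H - 0.32 = 0, so H* = 0.32/0.0064 = 50.
Set dH/dt = 0 with H > 0: 1.1 - 0.0095P = 0, so P* = 1.1/0.0095 = 116.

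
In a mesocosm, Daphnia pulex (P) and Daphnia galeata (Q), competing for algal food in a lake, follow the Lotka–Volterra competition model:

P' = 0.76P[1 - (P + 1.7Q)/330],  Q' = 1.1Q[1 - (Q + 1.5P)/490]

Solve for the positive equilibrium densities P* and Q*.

P* ≈ 325, Q* ≈ 3.23

Setting both brackets to zero gives the nullclines P + 1.7Q = 330 and 1.5P + Q = 490.
Substituting Q = 490 - 1.5P into the first: P(1 - 1.7·1.5) = 330 - 1.7·490.
So P* = -503/-1.55 = 325, and then Q* = 490 - 1.5·325 = 3.23.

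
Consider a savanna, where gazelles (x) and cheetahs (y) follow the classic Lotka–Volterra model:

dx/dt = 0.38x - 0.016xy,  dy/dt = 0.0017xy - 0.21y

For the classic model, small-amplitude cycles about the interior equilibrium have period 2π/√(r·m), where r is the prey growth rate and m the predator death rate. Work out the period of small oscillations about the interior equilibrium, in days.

T ≈ 22.2 days

Here r = 0.38 and m = 0.21, so r·m = 0.0798.
ω = √0.0798 = 0.282 per day, hence T = 2π/ω ≈ 22.2 days.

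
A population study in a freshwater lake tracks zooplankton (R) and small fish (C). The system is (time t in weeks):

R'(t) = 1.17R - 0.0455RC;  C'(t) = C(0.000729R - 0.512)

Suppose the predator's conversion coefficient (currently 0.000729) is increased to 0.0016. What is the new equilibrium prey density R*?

At the interior fixed point, setting dC/dt = 0 with C > 0 fixes R* = (predator death rate)/(RC coefficient) — independent of the other coefficients.
With the change, R* = 0.512/0.0016 = 320; it falls from 702.

R* ≈ 320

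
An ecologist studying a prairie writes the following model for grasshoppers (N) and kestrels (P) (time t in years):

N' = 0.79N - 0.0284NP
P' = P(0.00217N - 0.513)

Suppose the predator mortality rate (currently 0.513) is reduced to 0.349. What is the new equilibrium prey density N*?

At the interior fixed point, setting dP/dt = 0 with P > 0 fixes N* = (predator death rate)/(NP coefficient) — independent of the other coefficients.
With the change, N* = 0.349/0.00217 = 161; it falls from 236.

N* ≈ 161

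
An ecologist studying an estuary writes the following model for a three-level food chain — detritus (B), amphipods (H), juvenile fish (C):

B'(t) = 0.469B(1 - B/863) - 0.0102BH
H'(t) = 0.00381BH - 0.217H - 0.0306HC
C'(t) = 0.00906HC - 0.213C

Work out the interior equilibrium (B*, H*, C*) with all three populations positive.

From dC/dt = 0: 0.00906H* = 0.213, so H* = 23.5.
From dB/dt = 0: 0.469(1 - B*/863) = 0.0102·23.5, giving B* = 863·(1 - 0.511) = 422.
From dH/dt = 0: 0.00381·422 - 0.217 = 0.0306C*, so C* = 1.39/0.0306 = 45.4.

B* ≈ 422, H* ≈ 23.5, C* ≈ 45.4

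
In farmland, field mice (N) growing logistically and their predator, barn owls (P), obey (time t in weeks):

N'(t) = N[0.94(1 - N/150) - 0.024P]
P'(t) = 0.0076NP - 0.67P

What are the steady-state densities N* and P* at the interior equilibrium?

N* ≈ 88.2, P* ≈ 16.1

From dP/dt = 0 with P > 0: 0.0076N* = 0.67, so N* = 88.2.
Substitute into dN/dt = 0: 0.94(1 - 88.2/150) = 0.024P*.
The bracket is 0.412, giving P* = 0.388/0.024 = 16.1.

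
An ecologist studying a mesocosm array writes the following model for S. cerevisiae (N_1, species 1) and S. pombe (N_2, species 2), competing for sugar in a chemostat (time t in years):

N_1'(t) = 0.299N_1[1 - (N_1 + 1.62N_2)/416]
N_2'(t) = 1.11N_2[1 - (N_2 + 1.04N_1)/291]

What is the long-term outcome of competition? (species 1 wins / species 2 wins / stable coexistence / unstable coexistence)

Compare the nullcline intercepts: K1/α12 = 416/1.62 = 257 < K2 = 291; K2/α21 = 291/1.04 = 280 < K1 = 416.
Since both are reversed, neither can invade when rare; the interior point is a saddle.

unstable coexistence (outcome depends on initial conditions)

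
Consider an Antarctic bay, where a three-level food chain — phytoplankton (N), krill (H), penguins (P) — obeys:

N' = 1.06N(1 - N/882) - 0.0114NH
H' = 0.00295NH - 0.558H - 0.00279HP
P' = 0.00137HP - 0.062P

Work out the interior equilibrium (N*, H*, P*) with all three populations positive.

From dP/dt = 0: 0.00137H* = 0.062, so H* = 45.3.
From dN/dt = 0: 1.06(1 - N*/882) = 0.0114·45.3, giving N* = 882·(1 - 0.487) = 453.
From dH/dt = 0: 0.00295·453 - 0.558 = 0.00279P*, so P* = 0.778/0.00279 = 279.

N* ≈ 453, H* ≈ 45.3, P* ≈ 279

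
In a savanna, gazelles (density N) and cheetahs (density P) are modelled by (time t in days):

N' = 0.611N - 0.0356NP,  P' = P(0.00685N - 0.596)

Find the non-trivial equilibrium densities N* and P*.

Set dP/dt = 0 with P > 0: 0.00685N - 0.596 = 0, so N* = 0.596/0.00685 = 87.
Set dN/dt = 0 with N > 0: 0.611 - 0.0356P = 0, so P* = 0.611/0.0356 = 17.2.

N* ≈ 87, P* ≈ 17.2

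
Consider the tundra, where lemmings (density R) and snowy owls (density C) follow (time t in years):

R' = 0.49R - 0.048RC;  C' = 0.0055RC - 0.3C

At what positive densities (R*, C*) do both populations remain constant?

Set dC/dt = 0 with C > 0: 0.0055R - 0.3 = 0, so R* = 0.3/0.0055 = 54.5.
Set dR/dt = 0 with R > 0: 0.49 - 0.048C = 0, so C* = 0.49/0.048 = 10.2.

R* ≈ 54.5, C* ≈ 10.2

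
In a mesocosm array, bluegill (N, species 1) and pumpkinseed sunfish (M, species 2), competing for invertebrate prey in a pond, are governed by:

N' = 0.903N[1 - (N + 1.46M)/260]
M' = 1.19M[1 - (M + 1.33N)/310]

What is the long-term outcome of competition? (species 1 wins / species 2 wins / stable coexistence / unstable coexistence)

unstable coexistence (outcome depends on initial conditions)

Compare the nullcline intercepts: K1/α12 = 260/1.46 = 178 < K2 = 310; K2/α21 = 310/1.33 = 233 < K1 = 260.
Since both are reversed, neither can invade when rare; the interior point is a saddle.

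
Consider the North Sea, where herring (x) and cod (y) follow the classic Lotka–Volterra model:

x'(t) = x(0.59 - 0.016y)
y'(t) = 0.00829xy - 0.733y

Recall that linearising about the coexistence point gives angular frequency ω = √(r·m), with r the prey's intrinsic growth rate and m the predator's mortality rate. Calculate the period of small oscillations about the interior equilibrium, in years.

Here r = 0.59 and m = 0.733, so r·m = 0.432.
ω = √0.432 = 0.658 per year, hence T = 2π/ω ≈ 9.55 years.

T ≈ 9.55 years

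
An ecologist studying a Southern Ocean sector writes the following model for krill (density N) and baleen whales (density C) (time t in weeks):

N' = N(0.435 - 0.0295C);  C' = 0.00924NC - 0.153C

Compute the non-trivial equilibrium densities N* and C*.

N* ≈ 16.6, C* ≈ 14.7

Set dC/dt = 0 with C > 0: 0.00924N - 0.153 = 0, so N* = 0.153/0.00924 = 16.6.
Set dN/dt = 0 with N > 0: 0.435 - 0.0295C = 0, so C* = 0.435/0.0295 = 14.7.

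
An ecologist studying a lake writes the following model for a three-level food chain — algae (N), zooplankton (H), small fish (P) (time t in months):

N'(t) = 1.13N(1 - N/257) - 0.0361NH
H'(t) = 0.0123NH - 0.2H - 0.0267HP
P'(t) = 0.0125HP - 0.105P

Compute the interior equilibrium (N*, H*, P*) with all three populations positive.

N* ≈ 188, H* ≈ 8.4, P* ≈ 79.1

From dP/dt = 0: 0.0125H* = 0.105, so H* = 8.4.
From dN/dt = 0: 1.13(1 - N*/257) = 0.0361·8.4, giving N* = 257·(1 - 0.268) = 188.
From dH/dt = 0: 0.0123·188 - 0.2 = 0.0267P*, so P* = 2.11/0.0267 = 79.1.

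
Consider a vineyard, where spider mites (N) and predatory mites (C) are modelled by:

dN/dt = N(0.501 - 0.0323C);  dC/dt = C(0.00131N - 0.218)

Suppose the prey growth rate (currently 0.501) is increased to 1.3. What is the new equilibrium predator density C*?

C* ≈ 40.2

At the interior fixed point, setting dN/dt = 0 with N > 0 fixes C* = (prey growth rate)/(NC coefficient) — independent of the other coefficients.
With the change, C* = 1.3/0.0323 = 40.2; it rises from 15.5.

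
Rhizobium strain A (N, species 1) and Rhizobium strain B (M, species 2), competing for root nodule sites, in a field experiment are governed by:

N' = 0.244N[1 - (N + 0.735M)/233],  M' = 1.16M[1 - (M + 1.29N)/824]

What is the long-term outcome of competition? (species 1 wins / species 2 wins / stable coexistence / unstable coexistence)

Compare the nullcline intercepts: K1/α12 = 233/0.735 = 317 < K2 = 824; K2/α21 = 824/1.29 = 639 > K1 = 233.
Since the inequalities point opposite ways, species 2 can invade but species 1 cannot.

species 2 excludes species 1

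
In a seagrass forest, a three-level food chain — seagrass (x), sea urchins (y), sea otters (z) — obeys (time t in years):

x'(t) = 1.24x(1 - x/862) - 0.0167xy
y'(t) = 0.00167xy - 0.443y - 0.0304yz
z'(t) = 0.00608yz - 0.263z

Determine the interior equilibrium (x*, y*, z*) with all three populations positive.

From dz/dt = 0: 0.00608y* = 0.263, so y* = 43.3.
From dx/dt = 0: 1.24(1 - x*/862) = 0.0167·43.3, giving x* = 862·(1 - 0.583) = 360.
From dy/dt = 0: 0.00167·360 - 0.443 = 0.0304z*, so z* = 0.158/0.0304 = 5.19.

x* ≈ 360, y* ≈ 43.3, z* ≈ 5.19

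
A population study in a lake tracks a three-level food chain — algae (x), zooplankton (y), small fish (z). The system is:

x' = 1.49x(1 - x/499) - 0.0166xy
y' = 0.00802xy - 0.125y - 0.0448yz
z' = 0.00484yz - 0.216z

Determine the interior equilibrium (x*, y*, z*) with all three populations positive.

x* ≈ 251, y* ≈ 44.6, z* ≈ 42.1

From dz/dt = 0: 0.00484y* = 0.216, so y* = 44.6.
From dx/dt = 0: 1.49(1 - x*/499) = 0.0166·44.6, giving x* = 499·(1 - 0.497) = 251.
From dy/dt = 0: 0.00802·251 - 0.125 = 0.0448z*, so z* = 1.89/0.0448 = 42.1.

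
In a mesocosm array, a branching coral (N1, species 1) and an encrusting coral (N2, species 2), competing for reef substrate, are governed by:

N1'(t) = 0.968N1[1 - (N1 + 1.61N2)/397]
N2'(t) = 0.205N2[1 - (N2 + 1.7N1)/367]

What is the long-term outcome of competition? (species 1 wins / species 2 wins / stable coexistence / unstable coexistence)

Compare the nullcline intercepts: K1/α12 = 397/1.61 = 247 < K2 = 367; K2/α21 = 367/1.7 = 216 < K1 = 397.
Since both are reversed, neither can invade when rare; the interior point is a saddle.

unstable coexistence (outcome depends on initial conditions)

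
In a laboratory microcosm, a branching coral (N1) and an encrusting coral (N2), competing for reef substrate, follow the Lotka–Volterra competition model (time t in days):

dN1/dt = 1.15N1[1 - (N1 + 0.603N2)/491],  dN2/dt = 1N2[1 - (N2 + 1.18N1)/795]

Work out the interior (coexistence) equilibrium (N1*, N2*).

N1* ≈ 40.3, N2* ≈ 747

Setting both brackets to zero gives the nullclines N1 + 0.603N2 = 491 and 1.18N1 + N2 = 795.
Substituting N2 = 795 - 1.18N1 into the first: N1(1 - 0.603·1.18) = 491 - 0.603·795.
So N1* = 11.6/0.288 = 40.3, and then N2* = 795 - 1.18·40.3 = 747.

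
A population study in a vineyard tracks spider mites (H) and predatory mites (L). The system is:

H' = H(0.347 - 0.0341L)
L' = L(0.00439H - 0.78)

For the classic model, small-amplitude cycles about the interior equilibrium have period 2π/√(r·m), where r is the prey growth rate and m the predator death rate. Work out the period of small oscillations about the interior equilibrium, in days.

T ≈ 12.1 days

Here r = 0.347 and m = 0.78, so r·m = 0.271.
ω = √0.271 = 0.52 per day, hence T = 2π/ω ≈ 12.1 days.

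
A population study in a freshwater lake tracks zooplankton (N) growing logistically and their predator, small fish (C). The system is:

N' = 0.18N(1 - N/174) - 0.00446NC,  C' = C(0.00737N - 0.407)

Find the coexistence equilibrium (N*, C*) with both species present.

N* ≈ 55.2, C* ≈ 27.5

From dC/dt = 0 with C > 0: 0.00737N* = 0.407, so N* = 55.2.
Substitute into dN/dt = 0: 0.18(1 - 55.2/174) = 0.00446C*.
The bracket is 0.683, giving C* = 0.123/0.00446 = 27.5.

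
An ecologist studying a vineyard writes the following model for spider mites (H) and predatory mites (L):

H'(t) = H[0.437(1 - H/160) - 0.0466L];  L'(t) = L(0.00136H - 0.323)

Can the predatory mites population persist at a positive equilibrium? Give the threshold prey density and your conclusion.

Threshold H = 238; K < 238, so no, the predator goes extinct.

The predator equation gives dL/dt > 0 only when H > 0.323/0.00136 = 238.
Without the predator, H → K = 160. Since 160 < 238, the predator cannot invade.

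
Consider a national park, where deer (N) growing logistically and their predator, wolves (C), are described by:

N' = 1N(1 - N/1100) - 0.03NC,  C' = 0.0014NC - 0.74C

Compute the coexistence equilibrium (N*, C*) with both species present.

From dC/dt = 0 with C > 0: 0.0014N* = 0.74, so N* = 529.
Substitute into dN/dt = 0: 1(1 - 529/1100) = 0.03C*.
The bracket is 0.519, giving C* = 0.519/0.03 = 17.3.

N* ≈ 529, C* ≈ 17.3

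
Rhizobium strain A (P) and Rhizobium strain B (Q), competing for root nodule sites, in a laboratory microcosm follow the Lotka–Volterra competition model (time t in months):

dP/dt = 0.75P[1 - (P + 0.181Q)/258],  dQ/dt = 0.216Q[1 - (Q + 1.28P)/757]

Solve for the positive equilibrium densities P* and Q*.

P* ≈ 157, Q* ≈ 555

Setting both brackets to zero gives the nullclines P + 0.181Q = 258 and 1.28P + Q = 757.
Substituting Q = 757 - 1.28P into the first: P(1 - 0.181·1.28) = 258 - 0.181·757.
So P* = 121/0.768 = 157, and then Q* = 757 - 1.28·157 = 555.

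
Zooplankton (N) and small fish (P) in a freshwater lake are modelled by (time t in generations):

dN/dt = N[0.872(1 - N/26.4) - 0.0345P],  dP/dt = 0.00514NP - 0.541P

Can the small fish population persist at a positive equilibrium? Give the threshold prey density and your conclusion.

Threshold N = 105; K < 105, so no, the predator goes extinct.

The predator equation gives dP/dt > 0 only when N > 0.541/0.00514 = 105.
Without the predator, N → K = 26.4. Since 26.4 < 105, the predator cannot invade.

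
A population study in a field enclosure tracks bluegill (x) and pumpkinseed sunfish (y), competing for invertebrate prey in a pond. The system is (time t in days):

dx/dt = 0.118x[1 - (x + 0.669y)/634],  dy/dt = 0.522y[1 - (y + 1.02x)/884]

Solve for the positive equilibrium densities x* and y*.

x* ≈ 134, y* ≈ 747

Setting both brackets to zero gives the nullclines x + 0.669y = 634 and 1.02x + y = 884.
Substituting y = 884 - 1.02x into the first: x(1 - 0.669·1.02) = 634 - 0.669·884.
So x* = 42.6/0.318 = 134, and then y* = 884 - 1.02·134 = 747.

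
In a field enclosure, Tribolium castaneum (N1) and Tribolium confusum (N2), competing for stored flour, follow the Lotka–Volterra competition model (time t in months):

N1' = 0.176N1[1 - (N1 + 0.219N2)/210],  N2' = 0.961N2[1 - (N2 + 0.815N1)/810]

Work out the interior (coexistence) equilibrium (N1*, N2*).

Setting both brackets to zero gives the nullclines N1 + 0.219N2 = 210 and 0.815N1 + N2 = 810.
Substituting N2 = 810 - 0.815N1 into the first: N1(1 - 0.219·0.815) = 210 - 0.219·810.
So N1* = 32.6/0.822 = 39.7, and then N2* = 810 - 0.815·39.7 = 778.

N1* ≈ 39.7, N2* ≈ 778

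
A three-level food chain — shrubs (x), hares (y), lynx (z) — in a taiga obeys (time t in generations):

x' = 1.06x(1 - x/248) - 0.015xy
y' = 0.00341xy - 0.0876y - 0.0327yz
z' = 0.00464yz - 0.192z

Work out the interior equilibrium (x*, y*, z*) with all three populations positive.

x* ≈ 103, y* ≈ 41.4, z* ≈ 8.04

From dz/dt = 0: 0.00464y* = 0.192, so y* = 41.4.
From dx/dt = 0: 1.06(1 - x*/248) = 0.015·41.4, giving x* = 248·(1 - 0.586) = 103.
From dy/dt = 0: 0.00341·103 - 0.0876 = 0.0327z*, so z* = 0.263/0.0327 = 8.04.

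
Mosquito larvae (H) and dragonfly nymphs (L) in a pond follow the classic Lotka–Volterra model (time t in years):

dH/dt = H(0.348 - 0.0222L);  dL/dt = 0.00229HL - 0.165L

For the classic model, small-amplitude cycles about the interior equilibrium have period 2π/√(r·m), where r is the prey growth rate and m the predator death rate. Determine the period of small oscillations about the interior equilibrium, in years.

T ≈ 26.2 years

Here r = 0.348 and m = 0.165, so r·m = 0.0574.
ω = √0.0574 = 0.24 per year, hence T = 2π/ω ≈ 26.2 years.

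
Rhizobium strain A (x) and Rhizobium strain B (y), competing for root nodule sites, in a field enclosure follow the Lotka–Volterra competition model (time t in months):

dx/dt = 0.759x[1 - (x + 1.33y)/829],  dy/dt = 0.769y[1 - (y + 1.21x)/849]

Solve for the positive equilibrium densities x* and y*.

x* ≈ 493, y* ≈ 253

Setting both brackets to zero gives the nullclines x + 1.33y = 829 and 1.21x + y = 849.
Substituting y = 849 - 1.21x into the first: x(1 - 1.33·1.21) = 829 - 1.33·849.
So x* = -300/-0.609 = 493, and then y* = 849 - 1.21·493 = 253.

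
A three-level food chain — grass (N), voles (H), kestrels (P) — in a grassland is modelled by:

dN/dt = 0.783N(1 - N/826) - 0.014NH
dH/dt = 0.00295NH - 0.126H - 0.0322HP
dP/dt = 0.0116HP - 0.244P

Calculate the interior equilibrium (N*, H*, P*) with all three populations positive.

From dP/dt = 0: 0.0116H* = 0.244, so H* = 21.
From dN/dt = 0: 0.783(1 - N*/826) = 0.014·21, giving N* = 826·(1 - 0.376) = 515.
From dH/dt = 0: 0.00295·515 - 0.126 = 0.0322P*, so P* = 1.39/0.0322 = 43.3.

N* ≈ 515, H* ≈ 21, P* ≈ 43.3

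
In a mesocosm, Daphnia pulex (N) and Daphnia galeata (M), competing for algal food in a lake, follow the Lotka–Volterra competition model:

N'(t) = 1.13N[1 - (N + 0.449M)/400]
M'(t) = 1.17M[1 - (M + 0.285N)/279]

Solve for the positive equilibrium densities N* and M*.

N* ≈ 315, M* ≈ 189

Setting both brackets to zero gives the nullclines N + 0.449M = 400 and 0.285N + M = 279.
Substituting M = 279 - 0.285N into the first: N(1 - 0.449·0.285) = 400 - 0.449·279.
So N* = 275/0.872 = 315, and then M* = 279 - 0.285·315 = 189.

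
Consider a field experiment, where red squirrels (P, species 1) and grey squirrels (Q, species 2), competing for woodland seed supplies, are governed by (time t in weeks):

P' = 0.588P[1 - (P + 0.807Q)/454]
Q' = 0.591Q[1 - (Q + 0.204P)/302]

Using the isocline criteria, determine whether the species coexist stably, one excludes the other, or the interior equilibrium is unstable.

stable coexistence

Compare the nullcline intercepts: K1/α12 = 454/0.807 = 563 > K2 = 302; K2/α21 = 302/0.204 = 1480 > K1 = 454.
Since both inequalities hold, each species can invade when rare, so the interior equilibrium is stable.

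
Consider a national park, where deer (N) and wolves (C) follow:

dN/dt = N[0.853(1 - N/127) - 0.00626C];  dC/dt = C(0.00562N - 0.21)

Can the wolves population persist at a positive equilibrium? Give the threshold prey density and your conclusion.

Threshold N = 37.4; K > 37.4, so yes, the predator persists.

The predator equation gives dC/dt > 0 only when N > 0.21/0.00562 = 37.4.
Without the predator, N → K = 127. Since 127 > 37.4, the predator can invade and persist.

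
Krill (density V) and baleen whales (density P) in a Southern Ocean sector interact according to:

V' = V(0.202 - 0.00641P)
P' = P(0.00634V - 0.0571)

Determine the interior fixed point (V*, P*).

V* ≈ 9.01, P* ≈ 31.5

Set dP/dt = 0 with P > 0: 0.00634V - 0.0571 = 0, so V* = 0.0571/0.00634 = 9.01.
Set dV/dt = 0 with V > 0: 0.202 - 0.00641P = 0, so P* = 0.202/0.00641 = 31.5.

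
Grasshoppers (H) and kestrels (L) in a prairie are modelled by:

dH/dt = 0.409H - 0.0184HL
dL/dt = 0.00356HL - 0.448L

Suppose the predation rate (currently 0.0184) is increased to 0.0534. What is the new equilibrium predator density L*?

At the interior fixed point, setting dH/dt = 0 with H > 0 fixes L* = (prey growth rate)/(HL coefficient) — independent of the other coefficients.
With the change, L* = 0.409/0.0534 = 7.66; it falls from 22.2.

L* ≈ 7.66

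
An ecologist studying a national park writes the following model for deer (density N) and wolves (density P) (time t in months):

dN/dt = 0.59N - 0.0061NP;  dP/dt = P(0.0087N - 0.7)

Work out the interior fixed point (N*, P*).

Set dP/dt = 0 with P > 0: 0.0087N - 0.7 = 0, so N* = 0.7/0.0087 = 80.5.
Set dN/dt = 0 with N > 0: 0.59 - 0.0061P = 0, so P* = 0.59/0.0061 = 96.7.

N* ≈ 80.5, P* ≈ 96.7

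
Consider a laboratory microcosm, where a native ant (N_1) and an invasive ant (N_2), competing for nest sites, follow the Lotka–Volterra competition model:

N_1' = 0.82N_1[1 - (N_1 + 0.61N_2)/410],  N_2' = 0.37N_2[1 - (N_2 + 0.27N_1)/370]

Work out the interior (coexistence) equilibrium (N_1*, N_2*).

N_1* ≈ 221, N_2* ≈ 310

Setting both brackets to zero gives the nullclines N_1 + 0.61N_2 = 410 and 0.27N_1 + N_2 = 370.
Substituting N_2 = 370 - 0.27N_1 into the first: N_1(1 - 0.61·0.27) = 410 - 0.61·370.
So N_1* = 184/0.835 = 221, and then N_2* = 370 - 0.27·221 = 310.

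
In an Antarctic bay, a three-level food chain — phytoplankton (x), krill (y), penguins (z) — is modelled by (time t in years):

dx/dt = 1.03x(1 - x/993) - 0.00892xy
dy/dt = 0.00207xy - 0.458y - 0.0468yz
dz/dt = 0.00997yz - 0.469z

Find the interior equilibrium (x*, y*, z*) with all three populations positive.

From dz/dt = 0: 0.00997y* = 0.469, so y* = 47.
From dx/dt = 0: 1.03(1 - x*/993) = 0.00892·47, giving x* = 993·(1 - 0.407) = 588.
From dy/dt = 0: 0.00207·588 - 0.458 = 0.0468z*, so z* = 0.76/0.0468 = 16.2.

x* ≈ 588, y* ≈ 47, z* ≈ 16.2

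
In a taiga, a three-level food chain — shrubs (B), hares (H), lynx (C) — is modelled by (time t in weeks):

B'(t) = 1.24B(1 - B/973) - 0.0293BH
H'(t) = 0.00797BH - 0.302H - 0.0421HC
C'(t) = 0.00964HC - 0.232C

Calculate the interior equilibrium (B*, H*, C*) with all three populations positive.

B* ≈ 420, H* ≈ 24.1, C* ≈ 72.3

From dC/dt = 0: 0.00964H* = 0.232, so H* = 24.1.
From dB/dt = 0: 1.24(1 - B*/973) = 0.0293·24.1, giving B* = 973·(1 - 0.569) = 420.
From dH/dt = 0: 0.00797·420 - 0.302 = 0.0421C*, so C* = 3.04/0.0421 = 72.3.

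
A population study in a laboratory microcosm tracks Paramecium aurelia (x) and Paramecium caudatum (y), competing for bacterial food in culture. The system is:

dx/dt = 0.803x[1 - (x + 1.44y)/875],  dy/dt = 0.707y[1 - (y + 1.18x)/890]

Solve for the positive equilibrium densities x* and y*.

x* ≈ 582, y* ≈ 204

Setting both brackets to zero gives the nullclines x + 1.44y = 875 and 1.18x + y = 890.
Substituting y = 890 - 1.18x into the first: x(1 - 1.44·1.18) = 875 - 1.44·890.
So x* = -407/-0.699 = 582, and then y* = 890 - 1.18·582 = 204.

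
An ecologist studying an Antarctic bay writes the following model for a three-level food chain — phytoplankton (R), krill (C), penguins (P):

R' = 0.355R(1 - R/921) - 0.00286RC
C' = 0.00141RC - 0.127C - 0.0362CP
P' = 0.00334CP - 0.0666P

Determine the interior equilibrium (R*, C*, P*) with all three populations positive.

R* ≈ 773, C* ≈ 19.9, P* ≈ 26.6

From dP/dt = 0: 0.00334C* = 0.0666, so C* = 19.9.
From dR/dt = 0: 0.355(1 - R*/921) = 0.00286·19.9, giving R* = 921·(1 - 0.161) = 773.
From dC/dt = 0: 0.00141·773 - 0.127 = 0.0362P*, so P* = 0.963/0.0362 = 26.6.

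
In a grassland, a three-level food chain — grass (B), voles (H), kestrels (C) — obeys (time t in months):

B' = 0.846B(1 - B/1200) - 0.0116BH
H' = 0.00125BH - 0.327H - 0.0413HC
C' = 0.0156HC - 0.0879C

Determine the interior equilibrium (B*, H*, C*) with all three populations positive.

From dC/dt = 0: 0.0156H* = 0.0879, so H* = 5.63.
From dB/dt = 0: 0.846(1 - B*/1200) = 0.0116·5.63, giving B* = 1200·(1 - 0.0773) = 1110.
From dH/dt = 0: 0.00125·1110 - 0.327 = 0.0413C*, so C* = 1.06/0.0413 = 25.6.

B* ≈ 1110, H* ≈ 5.63, C* ≈ 25.6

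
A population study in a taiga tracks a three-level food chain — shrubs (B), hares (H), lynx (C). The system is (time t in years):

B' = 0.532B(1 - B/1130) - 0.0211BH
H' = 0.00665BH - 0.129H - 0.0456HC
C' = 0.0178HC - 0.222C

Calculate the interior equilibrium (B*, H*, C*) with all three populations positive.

B* ≈ 571, H* ≈ 12.5, C* ≈ 80.4

From dC/dt = 0: 0.0178H* = 0.222, so H* = 12.5.
From dB/dt = 0: 0.532(1 - B*/1130) = 0.0211·12.5, giving B* = 1130·(1 - 0.495) = 571.
From dH/dt = 0: 0.00665·571 - 0.129 = 0.0456C*, so C* = 3.67/0.0456 = 80.4.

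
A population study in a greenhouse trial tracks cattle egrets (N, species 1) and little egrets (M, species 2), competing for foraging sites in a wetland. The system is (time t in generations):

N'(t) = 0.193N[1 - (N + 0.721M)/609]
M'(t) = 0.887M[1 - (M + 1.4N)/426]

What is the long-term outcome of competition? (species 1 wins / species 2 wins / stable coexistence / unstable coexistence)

Compare the nullcline intercepts: K1/α12 = 609/0.721 = 845 > K2 = 426; K2/α21 = 426/1.4 = 304 < K1 = 609.
Since the inequalities point opposite ways, species 1 can invade but species 2 cannot.

species 1 excludes species 2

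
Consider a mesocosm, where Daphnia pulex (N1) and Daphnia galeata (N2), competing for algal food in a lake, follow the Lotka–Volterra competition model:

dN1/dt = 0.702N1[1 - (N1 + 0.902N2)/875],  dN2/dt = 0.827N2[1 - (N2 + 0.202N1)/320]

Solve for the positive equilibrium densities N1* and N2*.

N1* ≈ 717, N2* ≈ 175

Setting both brackets to zero gives the nullclines N1 + 0.902N2 = 875 and 0.202N1 + N2 = 320.
Substituting N2 = 320 - 0.202N1 into the first: N1(1 - 0.902·0.202) = 875 - 0.902·320.
So N1* = 586/0.818 = 717, and then N2* = 320 - 0.202·717 = 175.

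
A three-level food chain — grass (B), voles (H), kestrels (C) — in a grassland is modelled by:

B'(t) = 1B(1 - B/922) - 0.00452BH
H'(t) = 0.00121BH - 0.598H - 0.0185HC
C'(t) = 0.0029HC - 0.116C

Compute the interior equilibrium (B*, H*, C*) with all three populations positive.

B* ≈ 755, H* ≈ 40, C* ≈ 17.1

From dC/dt = 0: 0.0029H* = 0.116, so H* = 40.
From dB/dt = 0: 1(1 - B*/922) = 0.00452·40, giving B* = 922·(1 - 0.181) = 755.
From dH/dt = 0: 0.00121·755 - 0.598 = 0.0185C*, so C* = 0.316/0.0185 = 17.1.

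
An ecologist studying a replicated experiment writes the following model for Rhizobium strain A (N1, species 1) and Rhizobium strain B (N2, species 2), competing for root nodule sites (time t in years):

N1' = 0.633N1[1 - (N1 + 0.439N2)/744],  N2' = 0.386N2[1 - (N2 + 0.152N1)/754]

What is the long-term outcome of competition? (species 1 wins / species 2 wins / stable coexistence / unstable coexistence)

Compare the nullcline intercepts: K1/α12 = 744/0.439 = 1690 > K2 = 754; K2/α21 = 754/0.152 = 4960 > K1 = 744.
Since both inequalities hold, each species can invade when rare, so the interior equilibrium is stable.

stable coexistence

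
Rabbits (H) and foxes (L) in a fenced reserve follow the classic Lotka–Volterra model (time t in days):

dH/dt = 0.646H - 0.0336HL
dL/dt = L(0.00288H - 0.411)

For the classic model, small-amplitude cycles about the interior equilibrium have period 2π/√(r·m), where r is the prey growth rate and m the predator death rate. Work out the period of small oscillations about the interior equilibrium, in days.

T ≈ 12.2 days

Here r = 0.646 and m = 0.411, so r·m = 0.266.
ω = √0.266 = 0.515 per day, hence T = 2π/ω ≈ 12.2 days.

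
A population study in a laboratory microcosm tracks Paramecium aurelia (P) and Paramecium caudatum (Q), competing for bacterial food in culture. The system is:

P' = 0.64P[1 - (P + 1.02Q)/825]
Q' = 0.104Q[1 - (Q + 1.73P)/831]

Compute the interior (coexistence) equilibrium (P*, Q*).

Setting both brackets to zero gives the nullclines P + 1.02Q = 825 and 1.73P + Q = 831.
Substituting Q = 831 - 1.73P into the first: P(1 - 1.02·1.73) = 825 - 1.02·831.
So P* = -22.6/-0.765 = 29.6, and then Q* = 831 - 1.73·29.6 = 780.

P* ≈ 29.6, Q* ≈ 780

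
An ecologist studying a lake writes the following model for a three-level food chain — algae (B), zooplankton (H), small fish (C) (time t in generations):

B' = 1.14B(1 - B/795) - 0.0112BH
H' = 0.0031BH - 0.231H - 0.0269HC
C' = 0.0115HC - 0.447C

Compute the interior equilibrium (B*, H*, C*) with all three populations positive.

B* ≈ 491, H* ≈ 38.9, C* ≈ 48

From dC/dt = 0: 0.0115H* = 0.447, so H* = 38.9.
From dB/dt = 0: 1.14(1 - B*/795) = 0.0112·38.9, giving B* = 795·(1 - 0.382) = 491.
From dH/dt = 0: 0.0031·491 - 0.231 = 0.0269C*, so C* = 1.29/0.0269 = 48.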